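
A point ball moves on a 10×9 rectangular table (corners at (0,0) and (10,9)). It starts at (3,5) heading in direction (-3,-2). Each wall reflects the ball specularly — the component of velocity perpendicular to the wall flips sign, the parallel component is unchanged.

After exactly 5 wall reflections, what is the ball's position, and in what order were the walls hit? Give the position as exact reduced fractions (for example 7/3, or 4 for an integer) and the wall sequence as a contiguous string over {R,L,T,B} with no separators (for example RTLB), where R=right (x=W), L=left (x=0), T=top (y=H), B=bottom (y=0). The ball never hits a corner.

1. t=1 → L at (0,3); v=(3,-2)
2. t=3/2 → B at (9/2,0); v=(3,2)
3. t=11/6 → R at (10,11/3); v=(-3,2)
4. t=8/3 → T at (2,9); v=(-3,-2)
5. t=2/3 → L at (0,23/3); v=(3,-2)

Final position: (0,23/3)
Wall sequence: LBRTL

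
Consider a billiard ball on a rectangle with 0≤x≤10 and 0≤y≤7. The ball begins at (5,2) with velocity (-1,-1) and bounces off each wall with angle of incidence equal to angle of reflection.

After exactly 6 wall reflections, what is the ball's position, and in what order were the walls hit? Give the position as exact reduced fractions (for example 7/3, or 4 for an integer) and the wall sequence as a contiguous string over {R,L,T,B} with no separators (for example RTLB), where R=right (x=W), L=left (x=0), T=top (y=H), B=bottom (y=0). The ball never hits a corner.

1. t=2 → B at (3,0); v=(-1,1)
2. t=3 → L at (0,3); v=(1,1)
3. t=4 → T at (4,7); v=(1,-1)
4. t=6 → R at (10,1); v=(-1,-1)
5. t=1 → B at (9,0); v=(-1,1)
6. t=7 → T at (2,7); v=(-1,-1)

Final position: (2,7)
Wall sequence: BLTRBT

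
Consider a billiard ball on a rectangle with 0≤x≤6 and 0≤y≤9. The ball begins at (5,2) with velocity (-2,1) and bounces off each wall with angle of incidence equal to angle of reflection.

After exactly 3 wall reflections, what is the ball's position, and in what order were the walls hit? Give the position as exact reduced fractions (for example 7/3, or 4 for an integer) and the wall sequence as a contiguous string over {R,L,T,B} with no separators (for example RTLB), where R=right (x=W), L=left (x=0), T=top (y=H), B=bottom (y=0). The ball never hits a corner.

1. t=5/2 → L at (0,9/2); v=(2,1)
2. t=3 → R at (6,15/2); v=(-2,1)
3. t=3/2 → T at (3,9); v=(-2,-1)

Final position: (3,9)
Wall sequence: LRT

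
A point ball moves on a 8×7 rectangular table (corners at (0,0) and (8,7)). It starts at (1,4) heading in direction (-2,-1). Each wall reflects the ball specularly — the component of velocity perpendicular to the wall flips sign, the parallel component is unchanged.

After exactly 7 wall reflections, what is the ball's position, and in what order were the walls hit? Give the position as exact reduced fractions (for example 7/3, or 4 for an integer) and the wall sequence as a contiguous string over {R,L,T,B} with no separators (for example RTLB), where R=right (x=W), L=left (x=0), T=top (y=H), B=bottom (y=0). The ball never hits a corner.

1. t=1/2 → L at (0,7/2); v=(2,-1)
2. t=7/2 → B at (7,0); v=(2,1)
3. t=1/2 → R at (8,1/2); v=(-2,1)
4. t=4 → L at (0,9/2); v=(2,1)
5. t=5/2 → T at (5,7); v=(2,-1)
6. t=3/2 → R at (8,11/2); v=(-2,-1)
7. t=4 → L at (0,3/2); v=(2,-1)

Final position: (0,3/2)
Wall sequence: LBRLTRL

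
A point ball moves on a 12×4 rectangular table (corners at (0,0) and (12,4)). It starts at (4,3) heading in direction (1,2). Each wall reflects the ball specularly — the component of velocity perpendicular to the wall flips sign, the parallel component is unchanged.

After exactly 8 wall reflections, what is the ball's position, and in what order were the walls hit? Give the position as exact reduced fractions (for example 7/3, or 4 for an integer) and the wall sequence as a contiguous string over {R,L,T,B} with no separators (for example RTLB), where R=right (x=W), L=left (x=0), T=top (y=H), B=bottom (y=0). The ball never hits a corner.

Final position: (15/2,4)
Wall sequence: TBTBRTBT

1. t=1/2 → T at (9/2,4); v=(1,-2)
2. t=2 → B at (13/2,0); v=(1,2)
3. t=2 → T at (17/2,4); v=(1,-2)
4. t=2 → B at (21/2,0); v=(1,2)
5. t=3/2 → R at (12,3); v=(-1,2)
6. t=1/2 → T at (23/2,4); v=(-1,-2)
7. t=2 → B at (19/2,0); v=(-1,2)
8. t=2 → T at (15/2,4); v=(-1,-2)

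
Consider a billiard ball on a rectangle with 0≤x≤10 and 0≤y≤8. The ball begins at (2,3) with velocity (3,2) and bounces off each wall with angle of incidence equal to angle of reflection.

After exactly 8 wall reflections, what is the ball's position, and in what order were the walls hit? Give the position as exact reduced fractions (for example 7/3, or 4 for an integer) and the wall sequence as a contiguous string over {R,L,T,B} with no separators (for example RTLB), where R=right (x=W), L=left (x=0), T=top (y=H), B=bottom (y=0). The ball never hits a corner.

1. t=5/2 → T at (19/2,8); v=(3,-2)
2. t=1/6 → R at (10,23/3); v=(-3,-2)
3. t=10/3 → L at (0,1); v=(3,-2)
4. t=1/2 → B at (3/2,0); v=(3,2)
5. t=17/6 → R at (10,17/3); v=(-3,2)
6. t=7/6 → T at (13/2,8); v=(-3,-2)
7. t=13/6 → L at (0,11/3); v=(3,-2)
8. t=11/6 → B at (11/2,0); v=(3,2)

Final position: (11/2,0)
Wall sequence: TRLBRTLB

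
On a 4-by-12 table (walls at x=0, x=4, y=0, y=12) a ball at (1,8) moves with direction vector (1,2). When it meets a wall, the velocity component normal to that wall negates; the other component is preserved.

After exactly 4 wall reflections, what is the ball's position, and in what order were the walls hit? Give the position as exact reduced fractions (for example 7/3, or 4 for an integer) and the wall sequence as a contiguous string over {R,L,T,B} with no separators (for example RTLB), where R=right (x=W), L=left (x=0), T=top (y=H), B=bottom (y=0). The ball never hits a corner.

1. t=2 → T at (3,12); v=(1,-2)
2. t=1 → R at (4,10); v=(-1,-2)
3. t=4 → L at (0,2); v=(1,-2)
4. t=1 → B at (1,0); v=(1,2)

Final position: (1,0)
Wall sequence: TRLB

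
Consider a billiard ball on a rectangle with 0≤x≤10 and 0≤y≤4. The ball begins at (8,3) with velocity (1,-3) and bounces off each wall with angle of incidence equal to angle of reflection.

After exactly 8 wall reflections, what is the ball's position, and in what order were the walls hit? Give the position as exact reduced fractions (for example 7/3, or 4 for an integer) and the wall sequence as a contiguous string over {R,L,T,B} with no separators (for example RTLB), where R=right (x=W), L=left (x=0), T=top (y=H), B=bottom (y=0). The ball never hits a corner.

Final position: (3,0)
Wall sequence: BRTBTBTB

1. t=1 → B at (9,0); v=(1,3)
2. t=1 → R at (10,3); v=(-1,3)
3. t=1/3 → T at (29/3,4); v=(-1,-3)
4. t=4/3 → B at (25/3,0); v=(-1,3)
5. t=4/3 → T at (7,4); v=(-1,-3)
6. t=4/3 → B at (17/3,0); v=(-1,3)
7. t=4/3 → T at (13/3,4); v=(-1,-3)
8. t=4/3 → B at (3,0); v=(-1,3)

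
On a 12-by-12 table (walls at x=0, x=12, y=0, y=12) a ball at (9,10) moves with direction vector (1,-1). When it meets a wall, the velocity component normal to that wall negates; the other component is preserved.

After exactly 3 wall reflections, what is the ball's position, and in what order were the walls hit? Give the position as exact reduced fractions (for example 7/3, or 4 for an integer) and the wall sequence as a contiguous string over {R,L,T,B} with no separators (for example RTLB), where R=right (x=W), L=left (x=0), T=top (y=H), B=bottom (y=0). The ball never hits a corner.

Final position: (0,5)
Wall sequence: RBL

1. t=3 → R at (12,7); v=(-1,-1)
2. t=7 → B at (5,0); v=(-1,1)
3. t=5 → L at (0,5); v=(1,1)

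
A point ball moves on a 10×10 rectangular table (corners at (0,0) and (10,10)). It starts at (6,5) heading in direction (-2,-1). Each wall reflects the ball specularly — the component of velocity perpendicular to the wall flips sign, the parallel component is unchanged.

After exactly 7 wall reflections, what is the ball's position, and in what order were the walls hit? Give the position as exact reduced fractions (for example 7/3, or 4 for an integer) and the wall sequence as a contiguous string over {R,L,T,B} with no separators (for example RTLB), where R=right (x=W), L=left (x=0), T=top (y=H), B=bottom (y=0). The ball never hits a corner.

1. t=3 → L at (0,2); v=(2,-1)
2. t=2 → B at (4,0); v=(2,1)
3. t=3 → R at (10,3); v=(-2,1)
4. t=5 → L at (0,8); v=(2,1)
5. t=2 → T at (4,10); v=(2,-1)
6. t=3 → R at (10,7); v=(-2,-1)
7. t=5 → L at (0,2); v=(2,-1)

Final position: (0,2)
Wall sequence: LBRLTRL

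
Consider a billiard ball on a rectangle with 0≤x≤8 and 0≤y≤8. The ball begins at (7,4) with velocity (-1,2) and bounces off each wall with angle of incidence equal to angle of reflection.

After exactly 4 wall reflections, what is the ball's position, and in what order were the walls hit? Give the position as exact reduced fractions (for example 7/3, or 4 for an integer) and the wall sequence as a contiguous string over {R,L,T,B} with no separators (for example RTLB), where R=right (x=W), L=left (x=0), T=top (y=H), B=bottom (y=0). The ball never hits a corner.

1. t=2 → T at (5,8); v=(-1,-2)
2. t=4 → B at (1,0); v=(-1,2)
3. t=1 → L at (0,2); v=(1,2)
4. t=3 → T at (3,8); v=(1,-2)

Final position: (3,8)
Wall sequence: TBLT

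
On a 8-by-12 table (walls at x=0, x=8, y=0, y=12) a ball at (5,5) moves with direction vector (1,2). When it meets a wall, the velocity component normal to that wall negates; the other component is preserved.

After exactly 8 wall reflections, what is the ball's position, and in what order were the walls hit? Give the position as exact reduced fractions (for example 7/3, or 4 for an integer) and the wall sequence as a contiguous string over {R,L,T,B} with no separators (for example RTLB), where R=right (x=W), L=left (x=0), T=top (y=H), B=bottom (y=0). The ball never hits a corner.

Final position: (0,11)
Wall sequence: RTBLTRBL

1. t=3 → R at (8,11); v=(-1,2)
2. t=1/2 → T at (15/2,12); v=(-1,-2)
3. t=6 → B at (3/2,0); v=(-1,2)
4. t=3/2 → L at (0,3); v=(1,2)
5. t=9/2 → T at (9/2,12); v=(1,-2)
6. t=7/2 → R at (8,5); v=(-1,-2)
7. t=5/2 → B at (11/2,0); v=(-1,2)
8. t=11/2 → L at (0,11); v=(1,2)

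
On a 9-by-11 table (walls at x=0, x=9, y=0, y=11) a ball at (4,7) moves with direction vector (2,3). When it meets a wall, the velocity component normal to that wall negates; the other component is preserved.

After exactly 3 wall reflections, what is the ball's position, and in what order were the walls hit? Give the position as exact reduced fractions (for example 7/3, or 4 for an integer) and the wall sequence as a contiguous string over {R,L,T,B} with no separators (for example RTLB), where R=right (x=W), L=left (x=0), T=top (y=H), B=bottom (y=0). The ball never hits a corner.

1. t=4/3 → T at (20/3,11); v=(2,-3)
2. t=7/6 → R at (9,15/2); v=(-2,-3)
3. t=5/2 → B at (4,0); v=(-2,3)

Final position: (4,0)
Wall sequence: TRB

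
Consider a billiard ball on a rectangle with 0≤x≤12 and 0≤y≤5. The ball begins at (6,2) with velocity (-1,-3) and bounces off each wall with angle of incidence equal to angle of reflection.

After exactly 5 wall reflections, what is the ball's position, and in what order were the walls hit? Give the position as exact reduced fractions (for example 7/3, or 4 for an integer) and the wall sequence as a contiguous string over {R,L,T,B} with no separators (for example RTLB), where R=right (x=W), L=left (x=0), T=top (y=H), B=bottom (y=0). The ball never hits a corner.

Final position: (0,4)
Wall sequence: BTBTL

1. t=2/3 → B at (16/3,0); v=(-1,3)
2. t=5/3 → T at (11/3,5); v=(-1,-3)
3. t=5/3 → B at (2,0); v=(-1,3)
4. t=5/3 → T at (1/3,5); v=(-1,-3)
5. t=1/3 → L at (0,4); v=(1,-3)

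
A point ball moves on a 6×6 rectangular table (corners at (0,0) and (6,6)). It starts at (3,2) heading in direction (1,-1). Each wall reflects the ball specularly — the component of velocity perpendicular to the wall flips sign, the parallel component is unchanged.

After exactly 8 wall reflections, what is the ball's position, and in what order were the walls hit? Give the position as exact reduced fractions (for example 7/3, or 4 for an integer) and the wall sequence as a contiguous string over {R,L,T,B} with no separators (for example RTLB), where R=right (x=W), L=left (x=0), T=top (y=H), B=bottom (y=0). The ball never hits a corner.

Final position: (0,5)
Wall sequence: BRTLBRTL

1. t=2 → B at (5,0); v=(1,1)
2. t=1 → R at (6,1); v=(-1,1)
3. t=5 → T at (1,6); v=(-1,-1)
4. t=1 → L at (0,5); v=(1,-1)
5. t=5 → B at (5,0); v=(1,1)
6. t=1 → R at (6,1); v=(-1,1)
7. t=5 → T at (1,6); v=(-1,-1)
8. t=1 → L at (0,5); v=(1,-1)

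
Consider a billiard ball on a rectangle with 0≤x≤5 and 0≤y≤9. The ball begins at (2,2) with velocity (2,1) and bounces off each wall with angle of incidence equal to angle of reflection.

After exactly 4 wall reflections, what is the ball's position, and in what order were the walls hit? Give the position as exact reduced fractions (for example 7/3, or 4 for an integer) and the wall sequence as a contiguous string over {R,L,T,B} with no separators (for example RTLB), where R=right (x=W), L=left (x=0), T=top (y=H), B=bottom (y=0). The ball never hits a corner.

Final position: (4,9)
Wall sequence: RLRT

1. t=3/2 → R at (5,7/2); v=(-2,1)
2. t=5/2 → L at (0,6); v=(2,1)
3. t=5/2 → R at (5,17/2); v=(-2,1)
4. t=1/2 → T at (4,9); v=(-2,-1)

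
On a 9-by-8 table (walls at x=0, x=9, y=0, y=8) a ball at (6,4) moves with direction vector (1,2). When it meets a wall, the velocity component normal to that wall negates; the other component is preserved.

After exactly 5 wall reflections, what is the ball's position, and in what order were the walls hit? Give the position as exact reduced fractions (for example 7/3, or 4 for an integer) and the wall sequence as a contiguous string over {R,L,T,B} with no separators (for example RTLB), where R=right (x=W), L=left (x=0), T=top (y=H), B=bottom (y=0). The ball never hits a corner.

1. t=2 → T at (8,8); v=(1,-2)
2. t=1 → R at (9,6); v=(-1,-2)
3. t=3 → B at (6,0); v=(-1,2)
4. t=4 → T at (2,8); v=(-1,-2)
5. t=2 → L at (0,4); v=(1,-2)

Final position: (0,4)
Wall sequence: TRBTL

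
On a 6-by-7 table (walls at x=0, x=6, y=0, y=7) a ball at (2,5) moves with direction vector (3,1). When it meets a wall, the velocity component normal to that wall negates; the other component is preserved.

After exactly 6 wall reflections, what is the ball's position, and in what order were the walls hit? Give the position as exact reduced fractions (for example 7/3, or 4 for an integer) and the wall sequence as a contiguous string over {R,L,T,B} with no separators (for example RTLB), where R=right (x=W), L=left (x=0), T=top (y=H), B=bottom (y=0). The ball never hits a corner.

Final position: (5,0)
Wall sequence: RTLRLB

1. t=4/3 → R at (6,19/3); v=(-3,1)
2. t=2/3 → T at (4,7); v=(-3,-1)
3. t=4/3 → L at (0,17/3); v=(3,-1)
4. t=2 → R at (6,11/3); v=(-3,-1)
5. t=2 → L at (0,5/3); v=(3,-1)
6. t=5/3 → B at (5,0); v=(3,1)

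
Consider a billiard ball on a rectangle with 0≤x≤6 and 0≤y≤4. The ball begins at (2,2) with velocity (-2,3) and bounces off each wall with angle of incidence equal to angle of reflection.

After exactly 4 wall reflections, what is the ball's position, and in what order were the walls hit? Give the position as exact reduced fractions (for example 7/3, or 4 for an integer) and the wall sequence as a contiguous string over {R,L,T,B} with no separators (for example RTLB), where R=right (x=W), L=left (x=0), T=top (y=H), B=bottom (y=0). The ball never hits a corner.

1. t=2/3 → T at (2/3,4); v=(-2,-3)
2. t=1/3 → L at (0,3); v=(2,-3)
3. t=1 → B at (2,0); v=(2,3)
4. t=4/3 → T at (14/3,4); v=(2,-3)

Final position: (14/3,4)
Wall sequence: TLBT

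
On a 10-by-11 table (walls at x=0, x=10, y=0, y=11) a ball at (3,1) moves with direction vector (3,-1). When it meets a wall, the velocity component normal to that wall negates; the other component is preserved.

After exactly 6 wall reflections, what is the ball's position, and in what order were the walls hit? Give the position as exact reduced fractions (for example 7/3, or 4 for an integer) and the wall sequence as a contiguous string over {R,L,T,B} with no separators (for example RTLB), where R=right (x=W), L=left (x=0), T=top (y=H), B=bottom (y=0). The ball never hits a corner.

1. t=1 → B at (6,0); v=(3,1)
2. t=4/3 → R at (10,4/3); v=(-3,1)
3. t=10/3 → L at (0,14/3); v=(3,1)
4. t=10/3 → R at (10,8); v=(-3,1)
5. t=3 → T at (1,11); v=(-3,-1)
6. t=1/3 → L at (0,32/3); v=(3,-1)

Final position: (0,32/3)
Wall sequence: BRLRTL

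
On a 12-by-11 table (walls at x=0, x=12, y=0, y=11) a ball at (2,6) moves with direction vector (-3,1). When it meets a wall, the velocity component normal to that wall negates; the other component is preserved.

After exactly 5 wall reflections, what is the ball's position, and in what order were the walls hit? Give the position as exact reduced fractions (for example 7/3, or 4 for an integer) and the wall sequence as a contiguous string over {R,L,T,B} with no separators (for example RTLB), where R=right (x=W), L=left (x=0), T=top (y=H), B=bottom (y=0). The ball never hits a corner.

1. t=2/3 → L at (0,20/3); v=(3,1)
2. t=4 → R at (12,32/3); v=(-3,1)
3. t=1/3 → T at (11,11); v=(-3,-1)
4. t=11/3 → L at (0,22/3); v=(3,-1)
5. t=4 → R at (12,10/3); v=(-3,-1)

Final position: (12,10/3)
Wall sequence: LRTLR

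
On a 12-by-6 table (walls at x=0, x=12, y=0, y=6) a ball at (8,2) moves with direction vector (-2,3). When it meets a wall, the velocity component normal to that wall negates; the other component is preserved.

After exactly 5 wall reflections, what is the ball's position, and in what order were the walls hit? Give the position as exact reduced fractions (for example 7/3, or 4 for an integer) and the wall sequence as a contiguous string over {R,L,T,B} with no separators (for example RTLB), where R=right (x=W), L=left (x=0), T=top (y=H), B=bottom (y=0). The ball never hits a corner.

Final position: (20/3,0)
Wall sequence: TBLTB

1. t=4/3 → T at (16/3,6); v=(-2,-3)
2. t=2 → B at (4/3,0); v=(-2,3)
3. t=2/3 → L at (0,2); v=(2,3)
4. t=4/3 → T at (8/3,6); v=(2,-3)
5. t=2 → B at (20/3,0); v=(2,3)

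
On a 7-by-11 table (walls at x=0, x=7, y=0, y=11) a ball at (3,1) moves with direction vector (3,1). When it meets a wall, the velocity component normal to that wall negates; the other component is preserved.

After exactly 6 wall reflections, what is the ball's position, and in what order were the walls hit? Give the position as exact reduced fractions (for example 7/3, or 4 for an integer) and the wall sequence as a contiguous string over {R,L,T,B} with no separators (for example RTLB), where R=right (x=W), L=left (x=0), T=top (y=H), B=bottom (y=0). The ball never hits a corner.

Final position: (7,31/3)
Wall sequence: RLRLTR

1. t=4/3 → R at (7,7/3); v=(-3,1)
2. t=7/3 → L at (0,14/3); v=(3,1)
3. t=7/3 → R at (7,7); v=(-3,1)
4. t=7/3 → L at (0,28/3); v=(3,1)
5. t=5/3 → T at (5,11); v=(3,-1)
6. t=2/3 → R at (7,31/3); v=(-3,-1)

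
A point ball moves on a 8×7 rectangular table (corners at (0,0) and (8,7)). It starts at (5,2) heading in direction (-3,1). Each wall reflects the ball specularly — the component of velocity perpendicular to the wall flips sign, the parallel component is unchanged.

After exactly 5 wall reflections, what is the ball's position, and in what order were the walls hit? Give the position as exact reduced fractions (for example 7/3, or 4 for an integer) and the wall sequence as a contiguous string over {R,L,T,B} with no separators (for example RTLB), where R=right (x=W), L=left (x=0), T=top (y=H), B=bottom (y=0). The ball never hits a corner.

Final position: (8,7/3)
Wall sequence: LRTLR

1. t=5/3 → L at (0,11/3); v=(3,1)
2. t=8/3 → R at (8,19/3); v=(-3,1)
3. t=2/3 → T at (6,7); v=(-3,-1)
4. t=2 → L at (0,5); v=(3,-1)
5. t=8/3 → R at (8,7/3); v=(-3,-1)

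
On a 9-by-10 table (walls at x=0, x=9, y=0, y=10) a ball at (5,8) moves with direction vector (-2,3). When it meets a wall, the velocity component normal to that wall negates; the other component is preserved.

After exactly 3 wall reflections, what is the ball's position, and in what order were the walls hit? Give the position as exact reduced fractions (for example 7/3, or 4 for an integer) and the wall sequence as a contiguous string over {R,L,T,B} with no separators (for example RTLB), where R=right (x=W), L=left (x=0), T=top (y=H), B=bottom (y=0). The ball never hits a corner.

Final position: (3,0)
Wall sequence: TLB

1. t=2/3 → T at (11/3,10); v=(-2,-3)
2. t=11/6 → L at (0,9/2); v=(2,-3)
3. t=3/2 → B at (3,0); v=(2,3)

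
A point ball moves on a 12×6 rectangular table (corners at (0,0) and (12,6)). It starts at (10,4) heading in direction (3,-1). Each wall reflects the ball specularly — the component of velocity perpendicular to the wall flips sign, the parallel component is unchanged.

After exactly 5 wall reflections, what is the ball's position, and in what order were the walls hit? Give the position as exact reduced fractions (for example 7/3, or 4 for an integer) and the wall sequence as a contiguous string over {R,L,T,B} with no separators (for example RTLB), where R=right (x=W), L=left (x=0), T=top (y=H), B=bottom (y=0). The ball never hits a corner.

1. t=2/3 → R at (12,10/3); v=(-3,-1)
2. t=10/3 → B at (2,0); v=(-3,1)
3. t=2/3 → L at (0,2/3); v=(3,1)
4. t=4 → R at (12,14/3); v=(-3,1)
5. t=4/3 → T at (8,6); v=(-3,-1)

Final position: (8,6)
Wall sequence: RBLRT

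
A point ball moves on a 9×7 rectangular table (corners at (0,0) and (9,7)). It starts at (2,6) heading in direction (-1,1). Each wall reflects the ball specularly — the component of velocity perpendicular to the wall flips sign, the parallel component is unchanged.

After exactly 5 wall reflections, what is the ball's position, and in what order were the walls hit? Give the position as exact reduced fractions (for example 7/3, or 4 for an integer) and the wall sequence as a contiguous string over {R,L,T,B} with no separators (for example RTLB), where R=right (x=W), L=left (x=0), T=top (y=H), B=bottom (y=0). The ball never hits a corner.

1. t=1 → T at (1,7); v=(-1,-1)
2. t=1 → L at (0,6); v=(1,-1)
3. t=6 → B at (6,0); v=(1,1)
4. t=3 → R at (9,3); v=(-1,1)
5. t=4 → T at (5,7); v=(-1,-1)

Final position: (5,7)
Wall sequence: TLBRT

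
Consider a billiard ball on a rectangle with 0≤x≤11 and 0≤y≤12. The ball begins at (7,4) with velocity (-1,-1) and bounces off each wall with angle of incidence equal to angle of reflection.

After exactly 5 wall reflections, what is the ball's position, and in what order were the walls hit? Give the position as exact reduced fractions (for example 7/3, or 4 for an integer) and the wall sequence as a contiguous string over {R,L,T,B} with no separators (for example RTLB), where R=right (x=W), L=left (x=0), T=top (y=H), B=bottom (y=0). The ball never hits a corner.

Final position: (1,0)
Wall sequence: BLTRB

1. t=4 → B at (3,0); v=(-1,1)
2. t=3 → L at (0,3); v=(1,1)
3. t=9 → T at (9,12); v=(1,-1)
4. t=2 → R at (11,10); v=(-1,-1)
5. t=10 → B at (1,0); v=(-1,1)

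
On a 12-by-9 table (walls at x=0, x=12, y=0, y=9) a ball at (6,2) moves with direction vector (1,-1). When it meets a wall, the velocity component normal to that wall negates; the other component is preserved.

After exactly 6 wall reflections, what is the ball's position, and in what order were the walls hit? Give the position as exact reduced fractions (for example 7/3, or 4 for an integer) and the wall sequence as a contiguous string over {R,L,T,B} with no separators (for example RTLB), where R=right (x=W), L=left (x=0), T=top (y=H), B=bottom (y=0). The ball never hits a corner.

Final position: (11,9)
Wall sequence: BRTLBT

1. t=2 → B at (8,0); v=(1,1)
2. t=4 → R at (12,4); v=(-1,1)
3. t=5 → T at (7,9); v=(-1,-1)
4. t=7 → L at (0,2); v=(1,-1)
5. t=2 → B at (2,0); v=(1,1)
6. t=9 → T at (11,9); v=(1,-1)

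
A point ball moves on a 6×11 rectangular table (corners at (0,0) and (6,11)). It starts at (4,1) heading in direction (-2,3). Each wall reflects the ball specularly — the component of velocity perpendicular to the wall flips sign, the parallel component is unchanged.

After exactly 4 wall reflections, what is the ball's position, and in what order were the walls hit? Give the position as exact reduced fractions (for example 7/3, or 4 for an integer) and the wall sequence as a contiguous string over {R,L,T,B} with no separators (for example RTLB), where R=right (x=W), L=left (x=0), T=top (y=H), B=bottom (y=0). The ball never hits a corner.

1. t=2 → L at (0,7); v=(2,3)
2. t=4/3 → T at (8/3,11); v=(2,-3)
3. t=5/3 → R at (6,6); v=(-2,-3)
4. t=2 → B at (2,0); v=(-2,3)

Final position: (2,0)
Wall sequence: LTRB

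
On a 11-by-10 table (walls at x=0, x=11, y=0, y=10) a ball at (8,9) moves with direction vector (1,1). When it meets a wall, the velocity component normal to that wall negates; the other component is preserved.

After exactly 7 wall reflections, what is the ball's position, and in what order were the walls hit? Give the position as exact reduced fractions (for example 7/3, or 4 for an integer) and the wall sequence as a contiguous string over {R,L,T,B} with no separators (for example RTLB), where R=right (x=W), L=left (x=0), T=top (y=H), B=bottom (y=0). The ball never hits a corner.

Final position: (5,0)
Wall sequence: TRBLTRB

1. t=1 → T at (9,10); v=(1,-1)
2. t=2 → R at (11,8); v=(-1,-1)
3. t=8 → B at (3,0); v=(-1,1)
4. t=3 → L at (0,3); v=(1,1)
5. t=7 → T at (7,10); v=(1,-1)
6. t=4 → R at (11,6); v=(-1,-1)
7. t=6 → B at (5,0); v=(-1,1)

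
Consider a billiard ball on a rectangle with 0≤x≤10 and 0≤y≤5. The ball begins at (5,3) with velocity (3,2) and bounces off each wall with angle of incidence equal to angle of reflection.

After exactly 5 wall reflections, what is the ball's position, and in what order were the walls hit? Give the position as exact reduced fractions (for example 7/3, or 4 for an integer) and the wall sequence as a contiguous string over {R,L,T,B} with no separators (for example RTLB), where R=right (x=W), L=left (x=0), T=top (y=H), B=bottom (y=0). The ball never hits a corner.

Final position: (3,5)
Wall sequence: TRBLT

1. t=1 → T at (8,5); v=(3,-2)
2. t=2/3 → R at (10,11/3); v=(-3,-2)
3. t=11/6 → B at (9/2,0); v=(-3,2)
4. t=3/2 → L at (0,3); v=(3,2)
5. t=1 → T at (3,5); v=(3,-2)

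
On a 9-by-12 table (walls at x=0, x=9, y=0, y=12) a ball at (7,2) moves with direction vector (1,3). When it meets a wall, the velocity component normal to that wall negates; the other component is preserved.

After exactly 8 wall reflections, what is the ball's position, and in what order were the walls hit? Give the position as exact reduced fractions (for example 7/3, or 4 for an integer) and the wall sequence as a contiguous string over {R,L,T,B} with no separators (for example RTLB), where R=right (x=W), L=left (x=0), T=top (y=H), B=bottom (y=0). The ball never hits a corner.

1. t=2 → R at (9,8); v=(-1,3)
2. t=4/3 → T at (23/3,12); v=(-1,-3)
3. t=4 → B at (11/3,0); v=(-1,3)
4. t=11/3 → L at (0,11); v=(1,3)
5. t=1/3 → T at (1/3,12); v=(1,-3)
6. t=4 → B at (13/3,0); v=(1,3)
7. t=4 → T at (25/3,12); v=(1,-3)
8. t=2/3 → R at (9,10); v=(-1,-3)

Final position: (9,10)
Wall sequence: RTBLTBTR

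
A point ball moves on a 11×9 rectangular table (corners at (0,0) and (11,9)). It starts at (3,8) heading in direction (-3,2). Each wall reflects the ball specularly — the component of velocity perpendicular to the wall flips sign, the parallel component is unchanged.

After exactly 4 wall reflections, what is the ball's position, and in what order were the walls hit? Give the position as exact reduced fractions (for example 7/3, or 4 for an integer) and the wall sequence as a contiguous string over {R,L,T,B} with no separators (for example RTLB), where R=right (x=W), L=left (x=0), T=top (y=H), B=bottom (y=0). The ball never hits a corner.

1. t=1/2 → T at (3/2,9); v=(-3,-2)
2. t=1/2 → L at (0,8); v=(3,-2)
3. t=11/3 → R at (11,2/3); v=(-3,-2)
4. t=1/3 → B at (10,0); v=(-3,2)

Final position: (10,0)
Wall sequence: TLRB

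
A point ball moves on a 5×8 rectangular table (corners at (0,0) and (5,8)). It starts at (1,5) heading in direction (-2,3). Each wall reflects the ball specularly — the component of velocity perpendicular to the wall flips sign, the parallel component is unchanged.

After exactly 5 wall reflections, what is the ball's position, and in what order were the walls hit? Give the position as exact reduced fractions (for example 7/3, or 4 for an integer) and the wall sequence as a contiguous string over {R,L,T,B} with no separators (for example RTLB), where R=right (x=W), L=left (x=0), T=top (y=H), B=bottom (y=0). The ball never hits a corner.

1. t=1/2 → L at (0,13/2); v=(2,3)
2. t=1/2 → T at (1,8); v=(2,-3)
3. t=2 → R at (5,2); v=(-2,-3)
4. t=2/3 → B at (11/3,0); v=(-2,3)
5. t=11/6 → L at (0,11/2); v=(2,3)

Final position: (0,11/2)
Wall sequence: LTRBL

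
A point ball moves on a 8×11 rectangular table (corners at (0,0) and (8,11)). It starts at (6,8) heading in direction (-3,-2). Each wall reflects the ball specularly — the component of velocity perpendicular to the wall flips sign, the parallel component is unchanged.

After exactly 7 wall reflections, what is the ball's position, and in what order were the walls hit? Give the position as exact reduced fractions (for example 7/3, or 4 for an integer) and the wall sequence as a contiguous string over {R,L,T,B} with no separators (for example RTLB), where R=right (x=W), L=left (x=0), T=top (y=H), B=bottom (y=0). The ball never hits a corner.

Final position: (0,14/3)
Wall sequence: LBRLTRL

1. t=2 → L at (0,4); v=(3,-2)
2. t=2 → B at (6,0); v=(3,2)
3. t=2/3 → R at (8,4/3); v=(-3,2)
4. t=8/3 → L at (0,20/3); v=(3,2)
5. t=13/6 → T at (13/2,11); v=(3,-2)
6. t=1/2 → R at (8,10); v=(-3,-2)
7. t=8/3 → L at (0,14/3); v=(3,-2)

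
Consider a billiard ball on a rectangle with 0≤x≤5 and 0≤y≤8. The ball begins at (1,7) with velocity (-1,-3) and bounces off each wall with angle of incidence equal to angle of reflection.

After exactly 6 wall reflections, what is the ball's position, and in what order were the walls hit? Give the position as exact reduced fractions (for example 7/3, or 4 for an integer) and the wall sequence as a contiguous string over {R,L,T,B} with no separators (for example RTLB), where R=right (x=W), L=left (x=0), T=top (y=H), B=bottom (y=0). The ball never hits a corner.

Final position: (2/3,8)
Wall sequence: LBTRBT

1. t=1 → L at (0,4); v=(1,-3)
2. t=4/3 → B at (4/3,0); v=(1,3)
3. t=8/3 → T at (4,8); v=(1,-3)
4. t=1 → R at (5,5); v=(-1,-3)
5. t=5/3 → B at (10/3,0); v=(-1,3)
6. t=8/3 → T at (2/3,8); v=(-1,-3)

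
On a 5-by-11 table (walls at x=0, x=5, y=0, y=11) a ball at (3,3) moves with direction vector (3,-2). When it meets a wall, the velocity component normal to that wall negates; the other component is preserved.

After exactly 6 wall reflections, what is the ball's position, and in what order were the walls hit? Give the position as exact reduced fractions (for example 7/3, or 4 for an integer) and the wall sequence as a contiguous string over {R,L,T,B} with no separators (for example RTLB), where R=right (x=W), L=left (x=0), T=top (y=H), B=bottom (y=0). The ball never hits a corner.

Final position: (4,11)
Wall sequence: RBLRLT

1. t=2/3 → R at (5,5/3); v=(-3,-2)
2. t=5/6 → B at (5/2,0); v=(-3,2)
3. t=5/6 → L at (0,5/3); v=(3,2)
4. t=5/3 → R at (5,5); v=(-3,2)
5. t=5/3 → L at (0,25/3); v=(3,2)
6. t=4/3 → T at (4,11); v=(3,-2)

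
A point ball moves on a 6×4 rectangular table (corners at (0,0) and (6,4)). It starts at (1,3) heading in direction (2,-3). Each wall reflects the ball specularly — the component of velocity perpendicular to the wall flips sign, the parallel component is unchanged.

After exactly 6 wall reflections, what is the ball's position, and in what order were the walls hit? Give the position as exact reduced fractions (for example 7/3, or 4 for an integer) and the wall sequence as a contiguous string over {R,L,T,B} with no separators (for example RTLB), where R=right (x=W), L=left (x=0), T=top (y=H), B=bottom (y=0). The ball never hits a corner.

1. t=1 → B at (3,0); v=(2,3)
2. t=4/3 → T at (17/3,4); v=(2,-3)
3. t=1/6 → R at (6,7/2); v=(-2,-3)
4. t=7/6 → B at (11/3,0); v=(-2,3)
5. t=4/3 → T at (1,4); v=(-2,-3)
6. t=1/2 → L at (0,5/2); v=(2,-3)

Final position: (0,5/2)
Wall sequence: BTRBTL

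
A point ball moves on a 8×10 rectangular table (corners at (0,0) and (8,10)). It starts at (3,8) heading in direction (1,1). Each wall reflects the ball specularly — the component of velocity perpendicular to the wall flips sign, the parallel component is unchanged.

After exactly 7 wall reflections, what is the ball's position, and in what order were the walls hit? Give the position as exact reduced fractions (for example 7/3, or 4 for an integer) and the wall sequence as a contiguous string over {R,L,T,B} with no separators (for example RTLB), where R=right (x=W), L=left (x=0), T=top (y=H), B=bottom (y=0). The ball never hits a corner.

1. t=2 → T at (5,10); v=(1,-1)
2. t=3 → R at (8,7); v=(-1,-1)
3. t=7 → B at (1,0); v=(-1,1)
4. t=1 → L at (0,1); v=(1,1)
5. t=8 → R at (8,9); v=(-1,1)
6. t=1 → T at (7,10); v=(-1,-1)
7. t=7 → L at (0,3); v=(1,-1)

Final position: (0,3)
Wall sequence: TRBLRTL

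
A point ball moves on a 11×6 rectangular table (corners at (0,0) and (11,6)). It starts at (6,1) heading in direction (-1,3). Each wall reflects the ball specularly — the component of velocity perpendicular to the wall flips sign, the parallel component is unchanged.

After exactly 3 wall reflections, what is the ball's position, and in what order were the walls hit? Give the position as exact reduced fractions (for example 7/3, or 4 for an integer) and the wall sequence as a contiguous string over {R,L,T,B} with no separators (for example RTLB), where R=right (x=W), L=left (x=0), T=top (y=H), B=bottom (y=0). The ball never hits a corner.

1. t=5/3 → T at (13/3,6); v=(-1,-3)
2. t=2 → B at (7/3,0); v=(-1,3)
3. t=2 → T at (1/3,6); v=(-1,-3)

Final position: (1/3,6)
Wall sequence: TBT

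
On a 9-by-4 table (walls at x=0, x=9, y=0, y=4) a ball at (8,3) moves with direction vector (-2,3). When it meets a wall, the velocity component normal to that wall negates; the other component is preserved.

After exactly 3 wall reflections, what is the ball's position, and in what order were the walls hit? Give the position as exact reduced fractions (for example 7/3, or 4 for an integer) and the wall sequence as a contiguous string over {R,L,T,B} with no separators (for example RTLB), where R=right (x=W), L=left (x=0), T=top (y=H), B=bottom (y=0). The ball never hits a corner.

1. t=1/3 → T at (22/3,4); v=(-2,-3)
2. t=4/3 → B at (14/3,0); v=(-2,3)
3. t=4/3 → T at (2,4); v=(-2,-3)

Final position: (2,4)
Wall sequence: TBT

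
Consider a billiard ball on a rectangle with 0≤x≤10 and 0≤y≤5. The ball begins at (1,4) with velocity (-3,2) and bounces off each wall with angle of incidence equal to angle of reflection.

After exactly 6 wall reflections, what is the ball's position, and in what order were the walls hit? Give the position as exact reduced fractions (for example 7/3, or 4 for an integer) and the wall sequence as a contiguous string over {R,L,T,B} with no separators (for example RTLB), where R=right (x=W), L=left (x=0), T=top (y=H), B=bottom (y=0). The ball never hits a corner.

Final position: (0,2)
Wall sequence: LTBRTL

1. t=1/3 → L at (0,14/3); v=(3,2)
2. t=1/6 → T at (1/2,5); v=(3,-2)
3. t=5/2 → B at (8,0); v=(3,2)
4. t=2/3 → R at (10,4/3); v=(-3,2)
5. t=11/6 → T at (9/2,5); v=(-3,-2)
6. t=3/2 → L at (0,2); v=(3,-2)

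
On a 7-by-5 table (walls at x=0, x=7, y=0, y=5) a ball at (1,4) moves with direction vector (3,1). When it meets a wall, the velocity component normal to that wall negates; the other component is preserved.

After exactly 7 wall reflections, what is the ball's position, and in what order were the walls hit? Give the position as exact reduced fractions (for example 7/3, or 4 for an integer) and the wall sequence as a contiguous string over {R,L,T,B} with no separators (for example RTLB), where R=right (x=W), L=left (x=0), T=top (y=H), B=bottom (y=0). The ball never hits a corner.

1. t=1 → T at (4,5); v=(3,-1)
2. t=1 → R at (7,4); v=(-3,-1)
3. t=7/3 → L at (0,5/3); v=(3,-1)
4. t=5/3 → B at (5,0); v=(3,1)
5. t=2/3 → R at (7,2/3); v=(-3,1)
6. t=7/3 → L at (0,3); v=(3,1)
7. t=2 → T at (6,5); v=(3,-1)

Final position: (6,5)
Wall sequence: TRLBRLT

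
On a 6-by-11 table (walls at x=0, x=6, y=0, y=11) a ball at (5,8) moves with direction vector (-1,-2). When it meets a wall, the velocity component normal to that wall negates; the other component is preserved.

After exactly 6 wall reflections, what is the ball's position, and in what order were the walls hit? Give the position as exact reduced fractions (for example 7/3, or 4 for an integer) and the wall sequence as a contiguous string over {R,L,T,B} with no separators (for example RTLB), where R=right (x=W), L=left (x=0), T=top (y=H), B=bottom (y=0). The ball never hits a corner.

1. t=4 → B at (1,0); v=(-1,2)
2. t=1 → L at (0,2); v=(1,2)
3. t=9/2 → T at (9/2,11); v=(1,-2)
4. t=3/2 → R at (6,8); v=(-1,-2)
5. t=4 → B at (2,0); v=(-1,2)
6. t=2 → L at (0,4); v=(1,2)

Final position: (0,4)
Wall sequence: BLTRBL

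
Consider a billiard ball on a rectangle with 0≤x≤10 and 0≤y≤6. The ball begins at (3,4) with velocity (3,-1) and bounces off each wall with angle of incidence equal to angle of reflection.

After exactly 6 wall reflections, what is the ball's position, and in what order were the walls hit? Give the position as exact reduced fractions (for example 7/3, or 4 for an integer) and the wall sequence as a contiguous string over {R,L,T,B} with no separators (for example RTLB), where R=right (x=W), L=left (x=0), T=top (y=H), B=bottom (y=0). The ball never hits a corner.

1. t=7/3 → R at (10,5/3); v=(-3,-1)
2. t=5/3 → B at (5,0); v=(-3,1)
3. t=5/3 → L at (0,5/3); v=(3,1)
4. t=10/3 → R at (10,5); v=(-3,1)
5. t=1 → T at (7,6); v=(-3,-1)
6. t=7/3 → L at (0,11/3); v=(3,-1)

Final position: (0,11/3)
Wall sequence: RBLRTL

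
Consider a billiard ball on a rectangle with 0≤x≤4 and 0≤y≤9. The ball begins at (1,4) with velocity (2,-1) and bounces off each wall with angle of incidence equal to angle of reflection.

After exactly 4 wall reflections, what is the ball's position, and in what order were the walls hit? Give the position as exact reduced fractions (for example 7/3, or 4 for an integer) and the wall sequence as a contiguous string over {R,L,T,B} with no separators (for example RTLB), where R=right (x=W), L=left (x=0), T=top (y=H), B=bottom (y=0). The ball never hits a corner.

Final position: (4,3/2)
Wall sequence: RLBR

1. t=3/2 → R at (4,5/2); v=(-2,-1)
2. t=2 → L at (0,1/2); v=(2,-1)
3. t=1/2 → B at (1,0); v=(2,1)
4. t=3/2 → R at (4,3/2); v=(-2,1)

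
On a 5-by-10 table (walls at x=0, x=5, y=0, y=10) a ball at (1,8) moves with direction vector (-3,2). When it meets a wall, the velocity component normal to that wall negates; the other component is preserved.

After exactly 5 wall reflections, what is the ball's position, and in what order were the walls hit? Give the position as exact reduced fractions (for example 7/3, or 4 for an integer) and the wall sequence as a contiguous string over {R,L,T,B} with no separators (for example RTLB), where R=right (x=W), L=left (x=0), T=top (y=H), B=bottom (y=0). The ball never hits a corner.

Final position: (5,4/3)
Wall sequence: LTRLR

1. t=1/3 → L at (0,26/3); v=(3,2)
2. t=2/3 → T at (2,10); v=(3,-2)
3. t=1 → R at (5,8); v=(-3,-2)
4. t=5/3 → L at (0,14/3); v=(3,-2)
5. t=5/3 → R at (5,4/3); v=(-3,-2)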